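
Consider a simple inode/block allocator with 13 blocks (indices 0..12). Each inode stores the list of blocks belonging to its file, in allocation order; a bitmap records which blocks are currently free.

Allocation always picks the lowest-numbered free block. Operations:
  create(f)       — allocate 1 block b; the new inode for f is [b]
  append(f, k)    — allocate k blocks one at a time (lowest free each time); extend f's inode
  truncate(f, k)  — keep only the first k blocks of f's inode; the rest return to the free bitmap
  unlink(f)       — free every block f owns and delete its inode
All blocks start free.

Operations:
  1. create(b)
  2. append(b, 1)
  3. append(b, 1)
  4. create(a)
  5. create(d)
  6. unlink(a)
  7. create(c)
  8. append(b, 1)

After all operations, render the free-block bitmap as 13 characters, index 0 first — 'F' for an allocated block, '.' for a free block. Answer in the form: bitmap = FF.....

after create(b) → b:[0]  free=[F............]
after append(b, 1) → b:[0, 1]  free=[FF...........]
after append(b, 1) → b:[0, 1, 2]  free=[FFF..........]
after create(a) → a:[3], b:[0, 1, 2]  free=[FFFF.........]
after create(d) → a:[3], b:[0, 1, 2], d:[4]  free=[FFFFF........]
after unlink(a) → b:[0, 1, 2], d:[4]  free=[FFF.F........]
after create(c) → b:[0, 1, 2], c:[3], d:[4]  free=[FFFFF........]
after append(b, 1) → b:[0, 1, 2, 5], c:[3], d:[4]  free=[FFFFFF.......]

bitmap = FFFFFF.......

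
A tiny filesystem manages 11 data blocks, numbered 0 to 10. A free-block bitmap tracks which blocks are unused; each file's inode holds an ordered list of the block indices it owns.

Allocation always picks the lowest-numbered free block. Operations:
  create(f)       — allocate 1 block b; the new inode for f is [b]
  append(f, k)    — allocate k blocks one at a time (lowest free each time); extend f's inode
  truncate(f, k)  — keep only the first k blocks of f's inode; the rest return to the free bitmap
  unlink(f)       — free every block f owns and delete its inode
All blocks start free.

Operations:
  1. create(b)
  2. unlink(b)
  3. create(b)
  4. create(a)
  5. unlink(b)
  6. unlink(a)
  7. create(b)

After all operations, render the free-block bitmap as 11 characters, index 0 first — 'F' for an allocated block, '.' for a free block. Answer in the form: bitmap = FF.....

create(b): bitmap=F.......... | b=[0]
unlink(b): bitmap=........... | 
create(b): bitmap=F.......... | b=[0]
create(a): bitmap=FF......... | a=[1] b=[0]
unlink(b): bitmap=.F......... | a=[1]
unlink(a): bitmap=........... | 
create(b): bitmap=F.......... | b=[0]

bitmap = F..........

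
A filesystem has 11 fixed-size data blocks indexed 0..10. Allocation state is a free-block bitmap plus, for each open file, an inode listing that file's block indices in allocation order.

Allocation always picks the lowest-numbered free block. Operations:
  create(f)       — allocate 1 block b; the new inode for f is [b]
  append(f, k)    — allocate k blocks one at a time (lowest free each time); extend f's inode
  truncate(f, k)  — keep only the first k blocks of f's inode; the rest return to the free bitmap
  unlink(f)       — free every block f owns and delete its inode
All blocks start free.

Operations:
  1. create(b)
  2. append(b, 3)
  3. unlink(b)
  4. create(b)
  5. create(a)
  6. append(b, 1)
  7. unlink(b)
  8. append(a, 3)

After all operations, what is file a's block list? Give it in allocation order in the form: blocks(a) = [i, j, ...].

blocks(a) = [1, 0, 2, 3]

create(b): bitmap=F.......... | b=[0]
append(b, 3): bitmap=FFFF....... | b=[0, 1, 2, 3]
unlink(b): bitmap=........... | 
create(b): bitmap=F.......... | b=[0]
create(a): bitmap=FF......... | a=[1] b=[0]
append(b, 1): bitmap=FFF........ | a=[1] b=[0, 2]
unlink(b): bitmap=.F......... | a=[1]
append(a, 3): bitmap=FFFF....... | a=[1, 0, 2, 3]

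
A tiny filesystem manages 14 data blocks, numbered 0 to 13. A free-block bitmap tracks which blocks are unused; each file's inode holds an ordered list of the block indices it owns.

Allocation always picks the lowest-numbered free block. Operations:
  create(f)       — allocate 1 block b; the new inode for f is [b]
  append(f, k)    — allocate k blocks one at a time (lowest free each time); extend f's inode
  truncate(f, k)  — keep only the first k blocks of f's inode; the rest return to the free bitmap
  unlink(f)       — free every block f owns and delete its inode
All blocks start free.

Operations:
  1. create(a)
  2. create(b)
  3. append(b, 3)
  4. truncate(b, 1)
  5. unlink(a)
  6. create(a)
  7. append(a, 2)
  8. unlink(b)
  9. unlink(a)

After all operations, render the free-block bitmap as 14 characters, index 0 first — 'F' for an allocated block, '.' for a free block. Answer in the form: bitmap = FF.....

bitmap = ..............

create(a): bitmap=F............. | a=[0]
create(b): bitmap=FF............ | a=[0] b=[1]
append(b, 3): bitmap=FFFFF......... | a=[0] b=[1, 2, 3, 4]
truncate(b, 1): bitmap=FF............ | a=[0] b=[1]
unlink(a): bitmap=.F............ | b=[1]
create(a): bitmap=FF............ | a=[0] b=[1]
append(a, 2): bitmap=FFFF.......... | a=[0, 2, 3] b=[1]
unlink(b): bitmap=F.FF.......... | a=[0, 2, 3]
unlink(a): bitmap=.............. | 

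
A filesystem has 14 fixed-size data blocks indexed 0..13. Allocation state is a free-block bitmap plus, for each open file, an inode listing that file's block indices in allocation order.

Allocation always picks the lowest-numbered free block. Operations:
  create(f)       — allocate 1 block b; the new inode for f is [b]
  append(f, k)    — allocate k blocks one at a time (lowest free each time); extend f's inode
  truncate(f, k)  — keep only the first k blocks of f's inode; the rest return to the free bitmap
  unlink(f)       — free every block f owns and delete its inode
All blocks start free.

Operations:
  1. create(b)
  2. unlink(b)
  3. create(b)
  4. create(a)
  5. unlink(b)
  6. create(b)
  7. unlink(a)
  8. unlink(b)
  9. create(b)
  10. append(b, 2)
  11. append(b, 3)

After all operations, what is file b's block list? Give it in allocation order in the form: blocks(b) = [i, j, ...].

blocks(b) = [0, 1, 2, 3, 4, 5]

  1. create(b)  ⇒  F.............  {b→[0]}
  2. unlink(b)  ⇒  ..............  {}
  3. create(b)  ⇒  F.............  {b→[0]}
  4. create(a)  ⇒  FF............  {a→[1]; b→[0]}
  5. unlink(b)  ⇒  .F............  {a→[1]}
  6. create(b)  ⇒  FF............  {a→[1]; b→[0]}
  7. unlink(a)  ⇒  F.............  {b→[0]}
  8. unlink(b)  ⇒  ..............  {}
  9. create(b)  ⇒  F.............  {b→[0]}
  10. append(b, 2)  ⇒  FFF...........  {b→[0, 1, 2]}
  11. append(b, 3)  ⇒  FFFFFF........  {b→[0, 1, 2, 3, 4, 5]}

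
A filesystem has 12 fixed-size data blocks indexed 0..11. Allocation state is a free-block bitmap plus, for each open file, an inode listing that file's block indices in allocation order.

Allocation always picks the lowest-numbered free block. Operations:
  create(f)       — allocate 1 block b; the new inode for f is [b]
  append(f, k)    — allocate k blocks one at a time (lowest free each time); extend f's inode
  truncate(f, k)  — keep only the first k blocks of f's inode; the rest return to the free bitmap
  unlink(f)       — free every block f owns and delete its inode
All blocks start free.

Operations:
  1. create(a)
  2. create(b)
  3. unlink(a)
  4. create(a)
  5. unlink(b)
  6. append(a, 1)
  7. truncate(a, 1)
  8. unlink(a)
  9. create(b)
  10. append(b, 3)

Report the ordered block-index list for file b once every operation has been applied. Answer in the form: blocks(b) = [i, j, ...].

blocks(b) = [0, 1, 2, 3]

[1] create(a) — a=0 (map F...........)
[2] create(b) — a=0 b=1 (map FF..........)
[3] unlink(a) — b=1 (map .F..........)
[4] create(a) — a=0 b=1 (map FF..........)
[5] unlink(b) — a=0 (map F...........)
[6] append(a, 1) — a=0,1 (map FF..........)
[7] truncate(a, 1) — a=0 (map F...........)
[8] unlink(a) —  (map ............)
[9] create(b) — b=0 (map F...........)
[10] append(b, 3) — b=0,1,2,3 (map FFFF........)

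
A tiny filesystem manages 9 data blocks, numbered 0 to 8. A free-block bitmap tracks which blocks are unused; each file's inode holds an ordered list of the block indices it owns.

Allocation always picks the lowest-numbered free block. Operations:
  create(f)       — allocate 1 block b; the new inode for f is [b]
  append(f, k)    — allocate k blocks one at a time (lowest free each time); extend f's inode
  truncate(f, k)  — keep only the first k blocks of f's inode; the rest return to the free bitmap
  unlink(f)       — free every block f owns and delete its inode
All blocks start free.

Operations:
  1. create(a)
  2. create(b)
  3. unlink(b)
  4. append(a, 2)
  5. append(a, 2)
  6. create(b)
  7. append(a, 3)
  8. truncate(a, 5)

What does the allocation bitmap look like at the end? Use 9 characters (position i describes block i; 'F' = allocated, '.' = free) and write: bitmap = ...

bitmap = FFFFFF...

  1. create(a)  ⇒  F........  {a→[0]}
  2. create(b)  ⇒  FF.......  {a→[0]; b→[1]}
  3. unlink(b)  ⇒  F........  {a→[0]}
  4. append(a, 2)  ⇒  FFF......  {a→[0, 1, 2]}
  5. append(a, 2)  ⇒  FFFFF....  {a→[0, 1, 2, 3, 4]}
  6. create(b)  ⇒  FFFFFF...  {a→[0, 1, 2, 3, 4]; b→[5]}
  7. append(a, 3)  ⇒  FFFFFFFFF  {a→[0, 1, 2, 3, 4, 6, 7, 8]; b→[5]}
  8. truncate(a, 5)  ⇒  FFFFFF...  {a→[0, 1, 2, 3, 4]; b→[5]}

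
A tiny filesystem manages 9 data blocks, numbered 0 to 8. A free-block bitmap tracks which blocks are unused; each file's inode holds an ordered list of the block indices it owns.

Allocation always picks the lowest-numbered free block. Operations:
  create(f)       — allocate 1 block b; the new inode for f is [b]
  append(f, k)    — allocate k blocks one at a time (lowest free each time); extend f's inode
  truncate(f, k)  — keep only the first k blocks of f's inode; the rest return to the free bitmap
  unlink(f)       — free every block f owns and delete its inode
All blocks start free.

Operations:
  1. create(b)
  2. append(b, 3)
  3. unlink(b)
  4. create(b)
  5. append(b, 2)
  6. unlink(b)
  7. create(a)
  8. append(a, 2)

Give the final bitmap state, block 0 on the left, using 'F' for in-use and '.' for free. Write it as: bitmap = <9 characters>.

after create(b) → b:[0]  free=[F........]
after append(b, 3) → b:[0, 1, 2, 3]  free=[FFFF.....]
after unlink(b) →   free=[.........]
after create(b) → b:[0]  free=[F........]
after append(b, 2) → b:[0, 1, 2]  free=[FFF......]
after unlink(b) →   free=[.........]
after create(a) → a:[0]  free=[F........]
after append(a, 2) → a:[0, 1, 2]  free=[FFF......]

bitmap = FFF......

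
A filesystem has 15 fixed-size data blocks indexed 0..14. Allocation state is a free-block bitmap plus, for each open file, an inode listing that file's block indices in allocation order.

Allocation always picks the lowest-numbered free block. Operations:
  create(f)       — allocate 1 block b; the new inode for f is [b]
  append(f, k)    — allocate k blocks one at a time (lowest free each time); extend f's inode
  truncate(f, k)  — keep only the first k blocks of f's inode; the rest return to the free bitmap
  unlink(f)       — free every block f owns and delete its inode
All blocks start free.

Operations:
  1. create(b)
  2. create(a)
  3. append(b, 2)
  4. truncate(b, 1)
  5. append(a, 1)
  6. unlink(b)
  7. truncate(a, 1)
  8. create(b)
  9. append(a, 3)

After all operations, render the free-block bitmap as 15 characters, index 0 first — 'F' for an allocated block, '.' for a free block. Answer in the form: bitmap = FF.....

bitmap = FFFFF..........

[1] create(b) — b=0 (map F..............)
[2] create(a) — a=1 b=0 (map FF.............)
[3] append(b, 2) — a=1 b=0,2,3 (map FFFF...........)
[4] truncate(b, 1) — a=1 b=0 (map FF.............)
[5] append(a, 1) — a=1,2 b=0 (map FFF............)
[6] unlink(b) — a=1,2 (map .FF............)
[7] truncate(a, 1) — a=1 (map .F.............)
[8] create(b) — a=1 b=0 (map FF.............)
[9] append(a, 3) — a=1,2,3,4 b=0 (map FFFFF..........)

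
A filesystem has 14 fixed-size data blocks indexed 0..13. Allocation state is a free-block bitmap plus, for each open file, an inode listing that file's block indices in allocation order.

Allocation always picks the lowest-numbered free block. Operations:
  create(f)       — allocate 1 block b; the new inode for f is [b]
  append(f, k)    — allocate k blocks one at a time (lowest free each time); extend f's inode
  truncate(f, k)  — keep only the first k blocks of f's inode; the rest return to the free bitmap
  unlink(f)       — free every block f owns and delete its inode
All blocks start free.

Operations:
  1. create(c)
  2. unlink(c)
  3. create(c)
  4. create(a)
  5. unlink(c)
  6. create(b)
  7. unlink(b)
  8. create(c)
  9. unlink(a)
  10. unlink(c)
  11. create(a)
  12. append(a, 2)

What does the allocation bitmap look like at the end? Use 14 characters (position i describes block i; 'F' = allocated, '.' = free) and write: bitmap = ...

  1. create(c)  ⇒  F.............  {c→[0]}
  2. unlink(c)  ⇒  ..............  {}
  3. create(c)  ⇒  F.............  {c→[0]}
  4. create(a)  ⇒  FF............  {a→[1]; c→[0]}
  5. unlink(c)  ⇒  .F............  {a→[1]}
  6. create(b)  ⇒  FF............  {a→[1]; b→[0]}
  7. unlink(b)  ⇒  .F............  {a→[1]}
  8. create(c)  ⇒  FF............  {a→[1]; c→[0]}
  9. unlink(a)  ⇒  F.............  {c→[0]}
  10. unlink(c)  ⇒  ..............  {}
  11. create(a)  ⇒  F.............  {a→[0]}
  12. append(a, 2)  ⇒  FFF...........  {a→[0, 1, 2]}

bitmap = FFF...........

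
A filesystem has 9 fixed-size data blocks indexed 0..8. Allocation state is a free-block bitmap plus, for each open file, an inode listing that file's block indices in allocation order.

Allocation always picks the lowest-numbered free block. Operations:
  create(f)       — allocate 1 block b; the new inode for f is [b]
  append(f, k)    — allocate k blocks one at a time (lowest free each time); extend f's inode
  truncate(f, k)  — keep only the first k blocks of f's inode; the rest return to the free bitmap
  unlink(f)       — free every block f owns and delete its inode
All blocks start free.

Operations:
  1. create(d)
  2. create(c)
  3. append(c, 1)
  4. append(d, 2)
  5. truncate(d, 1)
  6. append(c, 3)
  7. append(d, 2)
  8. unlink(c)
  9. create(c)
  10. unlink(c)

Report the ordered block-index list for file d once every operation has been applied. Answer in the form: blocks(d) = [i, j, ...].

after create(d) → d:[0]  free=[F........]
after create(c) → c:[1], d:[0]  free=[FF.......]
after append(c, 1) → c:[1, 2], d:[0]  free=[FFF......]
after append(d, 2) → c:[1, 2], d:[0, 3, 4]  free=[FFFFF....]
after truncate(d, 1) → c:[1, 2], d:[0]  free=[FFF......]
after append(c, 3) → c:[1, 2, 3, 4, 5], d:[0]  free=[FFFFFF...]
after append(d, 2) → c:[1, 2, 3, 4, 5], d:[0, 6, 7]  free=[FFFFFFFF.]
after unlink(c) → d:[0, 6, 7]  free=[F.....FF.]
after create(c) → c:[1], d:[0, 6, 7]  free=[FF....FF.]
after unlink(c) → d:[0, 6, 7]  free=[F.....FF.]

blocks(d) = [0, 6, 7]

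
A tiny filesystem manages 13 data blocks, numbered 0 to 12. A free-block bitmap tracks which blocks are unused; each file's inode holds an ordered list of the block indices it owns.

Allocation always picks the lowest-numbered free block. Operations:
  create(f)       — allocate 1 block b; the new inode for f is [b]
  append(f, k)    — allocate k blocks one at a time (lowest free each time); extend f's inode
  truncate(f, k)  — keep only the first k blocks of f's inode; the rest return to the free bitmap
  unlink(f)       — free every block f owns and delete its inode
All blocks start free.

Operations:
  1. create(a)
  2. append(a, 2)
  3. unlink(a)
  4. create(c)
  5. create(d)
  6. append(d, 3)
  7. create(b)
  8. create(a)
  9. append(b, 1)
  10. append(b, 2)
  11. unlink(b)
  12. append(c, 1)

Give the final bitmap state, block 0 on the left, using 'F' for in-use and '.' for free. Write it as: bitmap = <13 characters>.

bitmap = FFFFFFF......

create(a): bitmap=F............ | a=[0]
append(a, 2): bitmap=FFF.......... | a=[0, 1, 2]
unlink(a): bitmap=............. | 
create(c): bitmap=F............ | c=[0]
create(d): bitmap=FF........... | c=[0] d=[1]
append(d, 3): bitmap=FFFFF........ | c=[0] d=[1, 2, 3, 4]
create(b): bitmap=FFFFFF....... | b=[5] c=[0] d=[1, 2, 3, 4]
create(a): bitmap=FFFFFFF...... | a=[6] b=[5] c=[0] d=[1, 2, 3, 4]
append(b, 1): bitmap=FFFFFFFF..... | a=[6] b=[5, 7] c=[0] d=[1, 2, 3, 4]
append(b, 2): bitmap=FFFFFFFFFF... | a=[6] b=[5, 7, 8, 9] c=[0] d=[1, 2, 3, 4]
unlink(b): bitmap=FFFFF.F...... | a=[6] c=[0] d=[1, 2, 3, 4]
append(c, 1): bitmap=FFFFFFF...... | a=[6] c=[0, 5] d=[1, 2, 3, 4]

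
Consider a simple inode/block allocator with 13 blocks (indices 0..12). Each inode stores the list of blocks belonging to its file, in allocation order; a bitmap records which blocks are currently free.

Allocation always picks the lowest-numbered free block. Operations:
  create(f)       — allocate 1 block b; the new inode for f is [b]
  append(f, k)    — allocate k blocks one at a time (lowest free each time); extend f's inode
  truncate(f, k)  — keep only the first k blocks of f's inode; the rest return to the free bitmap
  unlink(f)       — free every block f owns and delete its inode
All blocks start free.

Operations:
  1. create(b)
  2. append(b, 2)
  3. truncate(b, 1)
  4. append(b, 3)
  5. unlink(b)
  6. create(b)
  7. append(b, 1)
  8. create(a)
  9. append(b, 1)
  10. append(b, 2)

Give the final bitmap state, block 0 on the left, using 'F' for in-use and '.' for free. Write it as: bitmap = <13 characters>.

  1. create(b)  ⇒  F............  {b→[0]}
  2. append(b, 2)  ⇒  FFF..........  {b→[0, 1, 2]}
  3. truncate(b, 1)  ⇒  F............  {b→[0]}
  4. append(b, 3)  ⇒  FFFF.........  {b→[0, 1, 2, 3]}
  5. unlink(b)  ⇒  .............  {}
  6. create(b)  ⇒  F............  {b→[0]}
  7. append(b, 1)  ⇒  FF...........  {b→[0, 1]}
  8. create(a)  ⇒  FFF..........  {a→[2]; b→[0, 1]}
  9. append(b, 1)  ⇒  FFFF.........  {a→[2]; b→[0, 1, 3]}
  10. append(b, 2)  ⇒  FFFFFF.......  {a→[2]; b→[0, 1, 3, 4, 5]}

bitmap = FFFFFF.......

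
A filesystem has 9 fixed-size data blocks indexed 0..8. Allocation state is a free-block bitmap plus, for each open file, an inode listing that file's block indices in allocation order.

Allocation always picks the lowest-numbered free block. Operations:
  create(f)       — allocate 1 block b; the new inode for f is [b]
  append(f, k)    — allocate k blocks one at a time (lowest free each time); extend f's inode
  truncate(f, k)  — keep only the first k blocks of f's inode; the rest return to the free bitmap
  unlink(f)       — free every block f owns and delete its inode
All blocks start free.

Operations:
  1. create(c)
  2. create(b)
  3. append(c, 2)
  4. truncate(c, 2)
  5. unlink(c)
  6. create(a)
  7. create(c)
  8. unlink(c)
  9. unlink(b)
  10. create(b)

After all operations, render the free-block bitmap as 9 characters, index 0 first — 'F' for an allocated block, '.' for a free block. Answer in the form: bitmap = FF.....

[1] create(c) — c=0 (map F........)
[2] create(b) — b=1 c=0 (map FF.......)
[3] append(c, 2) — b=1 c=0,2,3 (map FFFF.....)
[4] truncate(c, 2) — b=1 c=0,2 (map FFF......)
[5] unlink(c) — b=1 (map .F.......)
[6] create(a) — a=0 b=1 (map FF.......)
[7] create(c) — a=0 b=1 c=2 (map FFF......)
[8] unlink(c) — a=0 b=1 (map FF.......)
[9] unlink(b) — a=0 (map F........)
[10] create(b) — a=0 b=1 (map FF.......)

bitmap = FF.......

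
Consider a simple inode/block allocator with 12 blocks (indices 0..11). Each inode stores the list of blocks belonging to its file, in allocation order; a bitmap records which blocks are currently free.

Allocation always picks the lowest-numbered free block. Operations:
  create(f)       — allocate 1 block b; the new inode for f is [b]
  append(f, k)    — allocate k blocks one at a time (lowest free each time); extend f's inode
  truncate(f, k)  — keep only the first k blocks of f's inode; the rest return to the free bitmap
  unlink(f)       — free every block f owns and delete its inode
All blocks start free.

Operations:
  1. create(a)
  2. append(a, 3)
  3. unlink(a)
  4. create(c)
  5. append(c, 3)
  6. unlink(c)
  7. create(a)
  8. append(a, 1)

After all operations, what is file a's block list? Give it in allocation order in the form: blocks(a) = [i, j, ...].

blocks(a) = [0, 1]

create(a): bitmap=F........... | a=[0]
append(a, 3): bitmap=FFFF........ | a=[0, 1, 2, 3]
unlink(a): bitmap=............ | 
create(c): bitmap=F........... | c=[0]
append(c, 3): bitmap=FFFF........ | c=[0, 1, 2, 3]
unlink(c): bitmap=............ | 
create(a): bitmap=F........... | a=[0]
append(a, 1): bitmap=FF.......... | a=[0, 1]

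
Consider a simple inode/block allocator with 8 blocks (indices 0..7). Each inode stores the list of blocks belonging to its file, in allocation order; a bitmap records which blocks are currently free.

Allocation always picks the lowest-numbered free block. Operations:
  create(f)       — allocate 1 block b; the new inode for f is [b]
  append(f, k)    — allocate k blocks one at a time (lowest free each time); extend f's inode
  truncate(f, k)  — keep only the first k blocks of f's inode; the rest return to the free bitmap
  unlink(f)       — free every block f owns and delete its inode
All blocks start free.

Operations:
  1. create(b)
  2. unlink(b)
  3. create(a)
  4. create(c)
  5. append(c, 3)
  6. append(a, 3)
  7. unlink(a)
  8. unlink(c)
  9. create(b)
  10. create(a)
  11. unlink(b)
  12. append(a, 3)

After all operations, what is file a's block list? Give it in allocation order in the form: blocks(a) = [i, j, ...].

blocks(a) = [1, 0, 2, 3]

  1. create(b)  ⇒  F.......  {b→[0]}
  2. unlink(b)  ⇒  ........  {}
  3. create(a)  ⇒  F.......  {a→[0]}
  4. create(c)  ⇒  FF......  {a→[0]; c→[1]}
  5. append(c, 3)  ⇒  FFFFF...  {a→[0]; c→[1, 2, 3, 4]}
  6. append(a, 3)  ⇒  FFFFFFFF  {a→[0, 5, 6, 7]; c→[1, 2, 3, 4]}
  7. unlink(a)  ⇒  .FFFF...  {c→[1, 2, 3, 4]}
  8. unlink(c)  ⇒  ........  {}
  9. create(b)  ⇒  F.......  {b→[0]}
  10. create(a)  ⇒  FF......  {a→[1]; b→[0]}
  11. unlink(b)  ⇒  .F......  {a→[1]}
  12. append(a, 3)  ⇒  FFFF....  {a→[1, 0, 2, 3]}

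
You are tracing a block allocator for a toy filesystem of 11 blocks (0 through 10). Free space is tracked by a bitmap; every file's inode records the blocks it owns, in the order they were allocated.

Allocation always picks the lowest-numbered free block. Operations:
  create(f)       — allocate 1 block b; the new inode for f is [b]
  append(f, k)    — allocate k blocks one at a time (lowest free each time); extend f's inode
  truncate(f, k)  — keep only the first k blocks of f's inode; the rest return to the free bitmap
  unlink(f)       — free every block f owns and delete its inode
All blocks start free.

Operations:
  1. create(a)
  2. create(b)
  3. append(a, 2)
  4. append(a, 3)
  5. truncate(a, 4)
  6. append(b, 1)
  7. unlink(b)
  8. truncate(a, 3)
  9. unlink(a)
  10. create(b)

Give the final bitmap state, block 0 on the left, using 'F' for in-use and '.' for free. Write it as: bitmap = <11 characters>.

after create(a) → a:[0]  free=[F..........]
after create(b) → a:[0], b:[1]  free=[FF.........]
after append(a, 2) → a:[0, 2, 3], b:[1]  free=[FFFF.......]
after append(a, 3) → a:[0, 2, 3, 4, 5, 6], b:[1]  free=[FFFFFFF....]
after truncate(a, 4) → a:[0, 2, 3, 4], b:[1]  free=[FFFFF......]
after append(b, 1) → a:[0, 2, 3, 4], b:[1, 5]  free=[FFFFFF.....]
after unlink(b) → a:[0, 2, 3, 4]  free=[F.FFF......]
after truncate(a, 3) → a:[0, 2, 3]  free=[F.FF.......]
after unlink(a) →   free=[...........]
after create(b) → b:[0]  free=[F..........]

bitmap = F..........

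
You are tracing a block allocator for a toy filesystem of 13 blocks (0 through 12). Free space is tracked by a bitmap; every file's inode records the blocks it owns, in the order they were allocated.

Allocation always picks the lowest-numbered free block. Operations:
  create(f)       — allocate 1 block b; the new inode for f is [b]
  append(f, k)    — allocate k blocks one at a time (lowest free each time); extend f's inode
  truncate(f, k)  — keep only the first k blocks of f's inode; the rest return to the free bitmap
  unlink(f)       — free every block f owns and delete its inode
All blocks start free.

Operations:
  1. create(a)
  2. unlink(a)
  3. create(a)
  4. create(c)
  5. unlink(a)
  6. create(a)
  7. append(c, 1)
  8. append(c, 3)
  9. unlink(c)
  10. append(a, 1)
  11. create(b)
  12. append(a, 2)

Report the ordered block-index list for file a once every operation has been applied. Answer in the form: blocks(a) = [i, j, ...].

after create(a) → a:[0]  free=[F............]
after unlink(a) →   free=[.............]
after create(a) → a:[0]  free=[F............]
after create(c) → a:[0], c:[1]  free=[FF...........]
after unlink(a) → c:[1]  free=[.F...........]
after create(a) → a:[0], c:[1]  free=[FF...........]
after append(c, 1) → a:[0], c:[1, 2]  free=[FFF..........]
after append(c, 3) → a:[0], c:[1, 2, 3, 4, 5]  free=[FFFFFF.......]
after unlink(c) → a:[0]  free=[F............]
after append(a, 1) → a:[0, 1]  free=[FF...........]
after create(b) → a:[0, 1], b:[2]  free=[FFF..........]
after append(a, 2) → a:[0, 1, 3, 4], b:[2]  free=[FFFFF........]

blocks(a) = [0, 1, 3, 4]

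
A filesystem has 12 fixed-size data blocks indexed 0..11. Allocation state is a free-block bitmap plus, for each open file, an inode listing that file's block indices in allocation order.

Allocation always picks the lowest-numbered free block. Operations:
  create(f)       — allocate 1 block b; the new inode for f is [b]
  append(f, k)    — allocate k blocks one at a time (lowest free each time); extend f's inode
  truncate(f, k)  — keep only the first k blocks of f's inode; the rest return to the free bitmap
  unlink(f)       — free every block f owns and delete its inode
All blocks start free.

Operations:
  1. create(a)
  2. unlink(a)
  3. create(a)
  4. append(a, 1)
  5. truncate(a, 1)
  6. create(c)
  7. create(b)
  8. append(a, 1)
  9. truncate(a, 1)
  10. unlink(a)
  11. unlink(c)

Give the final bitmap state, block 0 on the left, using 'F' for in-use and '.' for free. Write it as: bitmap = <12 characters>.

after create(a) → a:[0]  free=[F...........]
after unlink(a) →   free=[............]
after create(a) → a:[0]  free=[F...........]
after append(a, 1) → a:[0, 1]  free=[FF..........]
after truncate(a, 1) → a:[0]  free=[F...........]
after create(c) → a:[0], c:[1]  free=[FF..........]
after create(b) → a:[0], b:[2], c:[1]  free=[FFF.........]
after append(a, 1) → a:[0, 3], b:[2], c:[1]  free=[FFFF........]
after truncate(a, 1) → a:[0], b:[2], c:[1]  free=[FFF.........]
after unlink(a) → b:[2], c:[1]  free=[.FF.........]
after unlink(c) → b:[2]  free=[..F.........]

bitmap = ..F.........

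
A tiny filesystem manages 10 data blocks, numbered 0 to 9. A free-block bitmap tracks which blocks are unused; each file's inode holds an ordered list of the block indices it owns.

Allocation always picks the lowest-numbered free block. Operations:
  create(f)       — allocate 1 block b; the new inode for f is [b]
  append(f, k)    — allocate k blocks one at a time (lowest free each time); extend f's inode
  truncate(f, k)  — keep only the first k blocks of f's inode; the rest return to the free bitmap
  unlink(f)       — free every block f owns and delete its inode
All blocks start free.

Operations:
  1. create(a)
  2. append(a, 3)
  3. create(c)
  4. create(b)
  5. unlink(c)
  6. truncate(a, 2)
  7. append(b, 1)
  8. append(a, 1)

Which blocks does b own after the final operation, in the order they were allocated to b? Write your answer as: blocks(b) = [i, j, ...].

blocks(b) = [5, 2]

create(a): bitmap=F......... | a=[0]
append(a, 3): bitmap=FFFF...... | a=[0, 1, 2, 3]
create(c): bitmap=FFFFF..... | a=[0, 1, 2, 3] c=[4]
create(b): bitmap=FFFFFF.... | a=[0, 1, 2, 3] b=[5] c=[4]
unlink(c): bitmap=FFFF.F.... | a=[0, 1, 2, 3] b=[5]
truncate(a, 2): bitmap=FF...F.... | a=[0, 1] b=[5]
append(b, 1): bitmap=FFF..F.... | a=[0, 1] b=[5, 2]
append(a, 1): bitmap=FFFF.F.... | a=[0, 1, 3] b=[5, 2]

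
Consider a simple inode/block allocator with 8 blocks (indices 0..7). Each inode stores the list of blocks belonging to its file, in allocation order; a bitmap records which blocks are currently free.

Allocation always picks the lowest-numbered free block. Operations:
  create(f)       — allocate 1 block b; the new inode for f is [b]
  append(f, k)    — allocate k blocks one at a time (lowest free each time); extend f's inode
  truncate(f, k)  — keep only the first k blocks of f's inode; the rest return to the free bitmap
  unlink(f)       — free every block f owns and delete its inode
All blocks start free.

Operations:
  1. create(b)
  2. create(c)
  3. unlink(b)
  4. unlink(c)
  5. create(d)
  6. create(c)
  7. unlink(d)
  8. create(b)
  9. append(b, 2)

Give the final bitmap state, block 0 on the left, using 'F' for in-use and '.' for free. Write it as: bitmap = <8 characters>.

after create(b) → b:[0]  free=[F.......]
after create(c) → b:[0], c:[1]  free=[FF......]
after unlink(b) → c:[1]  free=[.F......]
after unlink(c) →   free=[........]
after create(d) → d:[0]  free=[F.......]
after create(c) → c:[1], d:[0]  free=[FF......]
after unlink(d) → c:[1]  free=[.F......]
after create(b) → b:[0], c:[1]  free=[FF......]
after append(b, 2) → b:[0, 2, 3], c:[1]  free=[FFFF....]

bitmap = FFFF....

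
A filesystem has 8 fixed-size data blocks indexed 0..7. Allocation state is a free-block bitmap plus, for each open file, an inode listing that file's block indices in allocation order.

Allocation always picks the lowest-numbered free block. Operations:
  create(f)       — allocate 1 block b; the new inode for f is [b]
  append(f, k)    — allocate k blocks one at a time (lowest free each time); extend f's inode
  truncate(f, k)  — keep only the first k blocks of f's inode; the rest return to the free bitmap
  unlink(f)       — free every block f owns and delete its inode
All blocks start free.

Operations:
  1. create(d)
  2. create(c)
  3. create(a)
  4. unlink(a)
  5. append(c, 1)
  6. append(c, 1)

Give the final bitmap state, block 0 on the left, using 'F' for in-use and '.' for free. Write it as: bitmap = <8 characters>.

create(d): bitmap=F....... | d=[0]
create(c): bitmap=FF...... | c=[1] d=[0]
create(a): bitmap=FFF..... | a=[2] c=[1] d=[0]
unlink(a): bitmap=FF...... | c=[1] d=[0]
append(c, 1): bitmap=FFF..... | c=[1, 2] d=[0]
append(c, 1): bitmap=FFFF.... | c=[1, 2, 3] d=[0]

bitmap = FFFF....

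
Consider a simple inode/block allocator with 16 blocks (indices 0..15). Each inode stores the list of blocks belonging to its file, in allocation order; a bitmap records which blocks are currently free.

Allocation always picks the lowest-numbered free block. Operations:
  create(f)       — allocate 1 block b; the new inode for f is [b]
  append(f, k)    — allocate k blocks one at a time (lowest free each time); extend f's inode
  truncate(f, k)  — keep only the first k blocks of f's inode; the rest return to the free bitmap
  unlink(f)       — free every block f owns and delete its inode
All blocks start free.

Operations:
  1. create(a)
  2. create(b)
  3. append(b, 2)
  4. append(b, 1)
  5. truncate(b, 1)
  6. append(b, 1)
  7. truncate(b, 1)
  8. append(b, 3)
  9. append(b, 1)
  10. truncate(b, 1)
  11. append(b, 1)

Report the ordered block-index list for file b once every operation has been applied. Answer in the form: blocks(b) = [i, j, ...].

blocks(b) = [1, 2]

after create(a) → a:[0]  free=[F...............]
after create(b) → a:[0], b:[1]  free=[FF..............]
after append(b, 2) → a:[0], b:[1, 2, 3]  free=[FFFF............]
after append(b, 1) → a:[0], b:[1, 2, 3, 4]  free=[FFFFF...........]
after truncate(b, 1) → a:[0], b:[1]  free=[FF..............]
after append(b, 1) → a:[0], b:[1, 2]  free=[FFF.............]
after truncate(b, 1) → a:[0], b:[1]  free=[FF..............]
after append(b, 3) → a:[0], b:[1, 2, 3, 4]  free=[FFFFF...........]
after append(b, 1) → a:[0], b:[1, 2, 3, 4, 5]  free=[FFFFFF..........]
after truncate(b, 1) → a:[0], b:[1]  free=[FF..............]
after append(b, 1) → a:[0], b:[1, 2]  free=[FFF.............]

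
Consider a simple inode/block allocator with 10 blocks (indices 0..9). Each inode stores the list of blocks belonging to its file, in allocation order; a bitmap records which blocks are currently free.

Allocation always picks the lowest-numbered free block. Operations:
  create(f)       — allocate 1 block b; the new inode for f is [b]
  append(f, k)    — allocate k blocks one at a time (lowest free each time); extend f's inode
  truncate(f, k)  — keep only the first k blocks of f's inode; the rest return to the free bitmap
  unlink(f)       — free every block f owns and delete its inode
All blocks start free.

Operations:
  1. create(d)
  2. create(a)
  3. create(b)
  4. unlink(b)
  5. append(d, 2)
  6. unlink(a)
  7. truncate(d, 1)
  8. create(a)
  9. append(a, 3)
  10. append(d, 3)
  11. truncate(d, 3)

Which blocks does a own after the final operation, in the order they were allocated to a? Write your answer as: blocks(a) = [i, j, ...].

  1. create(d)  ⇒  F.........  {d→[0]}
  2. create(a)  ⇒  FF........  {a→[1]; d→[0]}
  3. create(b)  ⇒  FFF.......  {a→[1]; b→[2]; d→[0]}
  4. unlink(b)  ⇒  FF........  {a→[1]; d→[0]}
  5. append(d, 2)  ⇒  FFFF......  {a→[1]; d→[0, 2, 3]}
  6. unlink(a)  ⇒  F.FF......  {d→[0, 2, 3]}
  7. truncate(d, 1)  ⇒  F.........  {d→[0]}
  8. create(a)  ⇒  FF........  {a→[1]; d→[0]}
  9. append(a, 3)  ⇒  FFFFF.....  {a→[1, 2, 3, 4]; d→[0]}
  10. append(d, 3)  ⇒  FFFFFFFF..  {a→[1, 2, 3, 4]; d→[0, 5, 6, 7]}
  11. truncate(d, 3)  ⇒  FFFFFFF...  {a→[1, 2, 3, 4]; d→[0, 5, 6]}

blocks(a) = [1, 2, 3, 4]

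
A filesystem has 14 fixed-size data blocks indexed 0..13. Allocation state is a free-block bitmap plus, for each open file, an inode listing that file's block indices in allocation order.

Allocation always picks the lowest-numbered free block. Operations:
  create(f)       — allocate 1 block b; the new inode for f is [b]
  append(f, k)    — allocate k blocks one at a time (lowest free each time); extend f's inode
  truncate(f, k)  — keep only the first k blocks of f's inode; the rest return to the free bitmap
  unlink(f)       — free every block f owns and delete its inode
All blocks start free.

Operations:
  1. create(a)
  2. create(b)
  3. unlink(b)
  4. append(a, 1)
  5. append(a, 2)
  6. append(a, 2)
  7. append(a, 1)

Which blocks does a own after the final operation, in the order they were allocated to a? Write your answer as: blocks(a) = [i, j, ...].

blocks(a) = [0, 1, 2, 3, 4, 5, 6]

create(a): bitmap=F............. | a=[0]
create(b): bitmap=FF............ | a=[0] b=[1]
unlink(b): bitmap=F............. | a=[0]
append(a, 1): bitmap=FF............ | a=[0, 1]
append(a, 2): bitmap=FFFF.......... | a=[0, 1, 2, 3]
append(a, 2): bitmap=FFFFFF........ | a=[0, 1, 2, 3, 4, 5]
append(a, 1): bitmap=FFFFFFF....... | a=[0, 1, 2, 3, 4, 5, 6]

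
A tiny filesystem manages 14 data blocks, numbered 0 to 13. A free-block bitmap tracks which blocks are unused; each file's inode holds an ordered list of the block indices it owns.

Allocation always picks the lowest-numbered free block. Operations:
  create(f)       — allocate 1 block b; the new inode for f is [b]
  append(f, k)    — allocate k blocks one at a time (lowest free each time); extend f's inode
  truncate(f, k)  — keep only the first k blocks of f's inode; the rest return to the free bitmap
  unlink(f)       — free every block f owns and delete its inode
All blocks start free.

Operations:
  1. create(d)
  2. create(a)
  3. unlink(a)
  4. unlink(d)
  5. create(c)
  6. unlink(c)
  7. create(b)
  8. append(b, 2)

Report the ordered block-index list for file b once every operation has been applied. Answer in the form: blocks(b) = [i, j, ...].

blocks(b) = [0, 1, 2]

create(d): bitmap=F............. | d=[0]
create(a): bitmap=FF............ | a=[1] d=[0]
unlink(a): bitmap=F............. | d=[0]
unlink(d): bitmap=.............. | 
create(c): bitmap=F............. | c=[0]
unlink(c): bitmap=.............. | 
create(b): bitmap=F............. | b=[0]
append(b, 2): bitmap=FFF........... | b=[0, 1, 2]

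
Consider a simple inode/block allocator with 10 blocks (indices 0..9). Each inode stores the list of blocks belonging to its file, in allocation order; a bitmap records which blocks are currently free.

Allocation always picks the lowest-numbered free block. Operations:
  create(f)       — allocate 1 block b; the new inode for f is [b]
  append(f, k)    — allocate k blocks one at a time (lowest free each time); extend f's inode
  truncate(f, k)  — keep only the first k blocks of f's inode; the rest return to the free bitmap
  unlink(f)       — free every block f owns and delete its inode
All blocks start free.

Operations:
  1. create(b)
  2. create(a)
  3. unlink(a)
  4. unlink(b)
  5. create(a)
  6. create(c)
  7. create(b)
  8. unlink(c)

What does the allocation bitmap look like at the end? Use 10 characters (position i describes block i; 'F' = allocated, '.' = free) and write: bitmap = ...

[1] create(b) — b=0 (map F.........)
[2] create(a) — a=1 b=0 (map FF........)
[3] unlink(a) — b=0 (map F.........)
[4] unlink(b) —  (map ..........)
[5] create(a) — a=0 (map F.........)
[6] create(c) — a=0 c=1 (map FF........)
[7] create(b) — a=0 b=2 c=1 (map FFF.......)
[8] unlink(c) — a=0 b=2 (map F.F.......)

bitmap = F.F.......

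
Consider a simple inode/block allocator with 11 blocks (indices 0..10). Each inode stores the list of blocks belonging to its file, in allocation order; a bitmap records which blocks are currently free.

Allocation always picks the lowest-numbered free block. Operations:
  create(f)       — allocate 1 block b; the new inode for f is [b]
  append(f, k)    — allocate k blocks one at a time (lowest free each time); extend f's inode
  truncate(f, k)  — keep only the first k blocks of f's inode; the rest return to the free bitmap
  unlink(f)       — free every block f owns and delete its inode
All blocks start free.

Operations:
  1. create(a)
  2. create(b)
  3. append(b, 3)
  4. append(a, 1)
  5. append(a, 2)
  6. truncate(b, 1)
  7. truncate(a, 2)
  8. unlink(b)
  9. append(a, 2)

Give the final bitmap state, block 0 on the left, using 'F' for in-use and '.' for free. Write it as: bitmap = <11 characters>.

[1] create(a) — a=0 (map F..........)
[2] create(b) — a=0 b=1 (map FF.........)
[3] append(b, 3) — a=0 b=1,2,3,4 (map FFFFF......)
[4] append(a, 1) — a=0,5 b=1,2,3,4 (map FFFFFF.....)
[5] append(a, 2) — a=0,5,6,7 b=1,2,3,4 (map FFFFFFFF...)
[6] truncate(b, 1) — a=0,5,6,7 b=1 (map FF...FFF...)
[7] truncate(a, 2) — a=0,5 b=1 (map FF...F.....)
[8] unlink(b) — a=0,5 (map F....F.....)
[9] append(a, 2) — a=0,5,1,2 (map FFF..F.....)

bitmap = FFF..F.....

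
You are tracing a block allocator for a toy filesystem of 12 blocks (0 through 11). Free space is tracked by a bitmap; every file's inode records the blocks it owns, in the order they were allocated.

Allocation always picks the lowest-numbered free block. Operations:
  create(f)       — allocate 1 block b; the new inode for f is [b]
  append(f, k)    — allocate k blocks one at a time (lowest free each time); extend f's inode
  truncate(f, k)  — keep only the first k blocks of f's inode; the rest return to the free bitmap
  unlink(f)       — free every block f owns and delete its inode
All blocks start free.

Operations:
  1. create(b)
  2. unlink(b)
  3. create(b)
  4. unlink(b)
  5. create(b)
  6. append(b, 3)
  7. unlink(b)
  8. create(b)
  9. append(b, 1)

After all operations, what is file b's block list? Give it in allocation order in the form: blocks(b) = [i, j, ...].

blocks(b) = [0, 1]

create(b): bitmap=F........... | b=[0]
unlink(b): bitmap=............ | 
create(b): bitmap=F........... | b=[0]
unlink(b): bitmap=............ | 
create(b): bitmap=F........... | b=[0]
append(b, 3): bitmap=FFFF........ | b=[0, 1, 2, 3]
unlink(b): bitmap=............ | 
create(b): bitmap=F........... | b=[0]
append(b, 1): bitmap=FF.......... | b=[0, 1]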